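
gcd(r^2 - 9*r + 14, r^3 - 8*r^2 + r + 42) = r - 7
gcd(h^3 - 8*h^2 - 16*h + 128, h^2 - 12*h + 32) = h^2 - 12*h + 32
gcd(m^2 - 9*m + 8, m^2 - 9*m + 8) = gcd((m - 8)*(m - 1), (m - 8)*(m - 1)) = m^2 - 9*m + 8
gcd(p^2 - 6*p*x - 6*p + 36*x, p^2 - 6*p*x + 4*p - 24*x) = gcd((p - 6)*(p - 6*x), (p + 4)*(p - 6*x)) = -p + 6*x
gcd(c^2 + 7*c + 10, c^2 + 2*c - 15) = c + 5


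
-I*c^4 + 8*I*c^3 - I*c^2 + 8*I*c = c*(c - 8)*(c - I)*(-I*c + 1)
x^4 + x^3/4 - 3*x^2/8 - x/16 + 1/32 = (x - 1/2)*(x - 1/4)*(x + 1/2)^2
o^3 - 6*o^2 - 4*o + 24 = (o - 6)*(o - 2)*(o + 2)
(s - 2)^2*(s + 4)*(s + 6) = s^4 + 6*s^3 - 12*s^2 - 56*s + 96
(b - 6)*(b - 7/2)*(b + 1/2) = b^3 - 9*b^2 + 65*b/4 + 21/2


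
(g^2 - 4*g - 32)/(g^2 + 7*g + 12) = (g - 8)/(g + 3)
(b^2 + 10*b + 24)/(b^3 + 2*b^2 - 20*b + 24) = (b + 4)/(b^2 - 4*b + 4)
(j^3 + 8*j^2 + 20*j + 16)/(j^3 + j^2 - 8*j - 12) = (j + 4)/(j - 3)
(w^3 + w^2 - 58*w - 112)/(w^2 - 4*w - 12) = (w^2 - w - 56)/(w - 6)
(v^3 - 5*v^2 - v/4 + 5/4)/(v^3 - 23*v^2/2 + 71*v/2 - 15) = (v + 1/2)/(v - 6)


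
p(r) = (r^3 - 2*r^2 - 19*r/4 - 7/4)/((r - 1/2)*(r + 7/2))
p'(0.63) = 66.80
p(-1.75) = 1.25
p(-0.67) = -0.07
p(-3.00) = 18.57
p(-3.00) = 18.57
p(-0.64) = -0.06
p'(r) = (3*r^2 - 4*r - 19/4)/((r - 1/2)*(r + 7/2)) - (r^3 - 2*r^2 - 19*r/4 - 7/4)/((r - 1/2)*(r + 7/2)^2) - (r^3 - 2*r^2 - 19*r/4 - 7/4)/((r - 1/2)^2*(r + 7/2)) = (16*r^4 + 96*r^3 - 104*r^2 + 168*r + 217)/(16*r^4 + 96*r^3 + 88*r^2 - 168*r + 49)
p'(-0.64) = 0.26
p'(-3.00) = -51.41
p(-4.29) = -25.67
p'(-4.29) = -19.98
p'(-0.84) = -0.23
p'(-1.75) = -3.06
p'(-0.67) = 0.18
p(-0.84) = -0.07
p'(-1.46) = -1.86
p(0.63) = -9.85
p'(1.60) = 1.43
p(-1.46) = 0.55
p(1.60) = -1.85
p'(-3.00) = -51.41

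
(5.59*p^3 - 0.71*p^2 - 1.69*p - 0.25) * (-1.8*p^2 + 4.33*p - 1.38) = -10.062*p^5 + 25.4827*p^4 - 7.7465*p^3 - 5.8879*p^2 + 1.2497*p + 0.345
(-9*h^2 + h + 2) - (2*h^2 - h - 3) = -11*h^2 + 2*h + 5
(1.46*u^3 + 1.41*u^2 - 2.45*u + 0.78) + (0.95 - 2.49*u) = 1.46*u^3 + 1.41*u^2 - 4.94*u + 1.73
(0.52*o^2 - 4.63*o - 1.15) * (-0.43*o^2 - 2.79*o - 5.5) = -0.2236*o^4 + 0.5401*o^3 + 10.5522*o^2 + 28.6735*o + 6.325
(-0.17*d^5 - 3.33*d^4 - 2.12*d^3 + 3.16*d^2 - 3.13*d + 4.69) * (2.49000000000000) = -0.4233*d^5 - 8.2917*d^4 - 5.2788*d^3 + 7.8684*d^2 - 7.7937*d + 11.6781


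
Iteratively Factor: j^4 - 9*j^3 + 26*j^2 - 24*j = (j)*(j^3 - 9*j^2 + 26*j - 24) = j*(j - 4)*(j^2 - 5*j + 6) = j*(j - 4)*(j - 2)*(j - 3)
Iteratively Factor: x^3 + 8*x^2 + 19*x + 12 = (x + 3)*(x^2 + 5*x + 4) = (x + 1)*(x + 3)*(x + 4)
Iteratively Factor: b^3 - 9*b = (b)*(b^2 - 9) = b*(b - 3)*(b + 3)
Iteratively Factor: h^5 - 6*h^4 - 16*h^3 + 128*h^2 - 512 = (h - 4)*(h^4 - 2*h^3 - 24*h^2 + 32*h + 128) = (h - 4)^2*(h^3 + 2*h^2 - 16*h - 32) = (h - 4)^3*(h^2 + 6*h + 8) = (h - 4)^3*(h + 4)*(h + 2)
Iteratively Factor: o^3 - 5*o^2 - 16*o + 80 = (o + 4)*(o^2 - 9*o + 20) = (o - 4)*(o + 4)*(o - 5)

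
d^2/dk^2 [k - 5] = 0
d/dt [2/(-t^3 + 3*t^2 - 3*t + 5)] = 6*(t^2 - 2*t + 1)/(t^3 - 3*t^2 + 3*t - 5)^2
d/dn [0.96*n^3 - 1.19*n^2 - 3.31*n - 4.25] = 2.88*n^2 - 2.38*n - 3.31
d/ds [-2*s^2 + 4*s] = 4 - 4*s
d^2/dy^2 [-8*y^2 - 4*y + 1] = -16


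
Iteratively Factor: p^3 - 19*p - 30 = (p - 5)*(p^2 + 5*p + 6) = (p - 5)*(p + 2)*(p + 3)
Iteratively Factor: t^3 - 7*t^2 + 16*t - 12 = (t - 2)*(t^2 - 5*t + 6) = (t - 3)*(t - 2)*(t - 2)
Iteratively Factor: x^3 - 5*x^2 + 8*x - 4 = (x - 2)*(x^2 - 3*x + 2) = (x - 2)^2*(x - 1)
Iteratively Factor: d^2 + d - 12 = (d + 4)*(d - 3)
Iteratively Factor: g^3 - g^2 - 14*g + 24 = (g - 2)*(g^2 + g - 12) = (g - 3)*(g - 2)*(g + 4)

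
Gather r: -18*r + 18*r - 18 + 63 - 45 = 0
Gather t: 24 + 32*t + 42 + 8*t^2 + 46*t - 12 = 8*t^2 + 78*t + 54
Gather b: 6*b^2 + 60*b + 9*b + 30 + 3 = 6*b^2 + 69*b + 33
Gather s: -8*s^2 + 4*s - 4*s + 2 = 2 - 8*s^2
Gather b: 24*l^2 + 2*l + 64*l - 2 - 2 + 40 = 24*l^2 + 66*l + 36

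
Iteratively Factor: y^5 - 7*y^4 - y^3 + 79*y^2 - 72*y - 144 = (y - 3)*(y^4 - 4*y^3 - 13*y^2 + 40*y + 48) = (y - 3)*(y + 1)*(y^3 - 5*y^2 - 8*y + 48) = (y - 4)*(y - 3)*(y + 1)*(y^2 - y - 12) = (y - 4)^2*(y - 3)*(y + 1)*(y + 3)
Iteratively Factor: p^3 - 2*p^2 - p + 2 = (p + 1)*(p^2 - 3*p + 2) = (p - 2)*(p + 1)*(p - 1)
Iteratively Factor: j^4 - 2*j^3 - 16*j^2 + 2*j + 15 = (j - 1)*(j^3 - j^2 - 17*j - 15) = (j - 5)*(j - 1)*(j^2 + 4*j + 3) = (j - 5)*(j - 1)*(j + 1)*(j + 3)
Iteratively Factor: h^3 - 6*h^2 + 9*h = (h - 3)*(h^2 - 3*h) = h*(h - 3)*(h - 3)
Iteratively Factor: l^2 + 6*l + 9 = (l + 3)*(l + 3)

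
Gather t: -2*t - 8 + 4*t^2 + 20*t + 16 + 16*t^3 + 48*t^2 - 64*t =16*t^3 + 52*t^2 - 46*t + 8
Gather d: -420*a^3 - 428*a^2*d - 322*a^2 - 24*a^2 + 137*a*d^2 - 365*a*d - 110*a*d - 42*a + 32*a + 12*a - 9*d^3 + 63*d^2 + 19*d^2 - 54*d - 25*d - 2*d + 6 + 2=-420*a^3 - 346*a^2 + 2*a - 9*d^3 + d^2*(137*a + 82) + d*(-428*a^2 - 475*a - 81) + 8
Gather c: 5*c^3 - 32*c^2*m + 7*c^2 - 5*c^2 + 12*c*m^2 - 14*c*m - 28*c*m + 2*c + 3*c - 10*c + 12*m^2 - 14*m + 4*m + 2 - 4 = 5*c^3 + c^2*(2 - 32*m) + c*(12*m^2 - 42*m - 5) + 12*m^2 - 10*m - 2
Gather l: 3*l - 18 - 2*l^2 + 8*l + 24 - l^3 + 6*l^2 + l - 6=-l^3 + 4*l^2 + 12*l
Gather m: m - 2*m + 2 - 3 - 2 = -m - 3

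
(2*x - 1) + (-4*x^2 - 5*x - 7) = -4*x^2 - 3*x - 8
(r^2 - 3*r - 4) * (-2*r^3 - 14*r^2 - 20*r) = -2*r^5 - 8*r^4 + 30*r^3 + 116*r^2 + 80*r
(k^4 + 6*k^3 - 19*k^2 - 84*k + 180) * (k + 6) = k^5 + 12*k^4 + 17*k^3 - 198*k^2 - 324*k + 1080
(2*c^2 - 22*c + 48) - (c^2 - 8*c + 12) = c^2 - 14*c + 36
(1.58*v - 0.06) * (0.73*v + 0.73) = 1.1534*v^2 + 1.1096*v - 0.0438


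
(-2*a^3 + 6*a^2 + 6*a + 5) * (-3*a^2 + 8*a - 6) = 6*a^5 - 34*a^4 + 42*a^3 - 3*a^2 + 4*a - 30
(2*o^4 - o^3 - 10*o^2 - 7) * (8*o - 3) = 16*o^5 - 14*o^4 - 77*o^3 + 30*o^2 - 56*o + 21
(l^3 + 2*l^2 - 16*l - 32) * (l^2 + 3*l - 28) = l^5 + 5*l^4 - 38*l^3 - 136*l^2 + 352*l + 896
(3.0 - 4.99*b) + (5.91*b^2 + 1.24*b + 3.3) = 5.91*b^2 - 3.75*b + 6.3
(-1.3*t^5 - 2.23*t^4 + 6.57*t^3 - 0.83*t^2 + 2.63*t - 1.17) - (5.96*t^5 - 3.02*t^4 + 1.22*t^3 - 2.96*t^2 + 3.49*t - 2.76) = -7.26*t^5 + 0.79*t^4 + 5.35*t^3 + 2.13*t^2 - 0.86*t + 1.59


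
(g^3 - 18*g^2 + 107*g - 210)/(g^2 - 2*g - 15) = (g^2 - 13*g + 42)/(g + 3)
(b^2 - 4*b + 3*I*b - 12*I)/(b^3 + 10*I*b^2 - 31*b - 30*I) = (b - 4)/(b^2 + 7*I*b - 10)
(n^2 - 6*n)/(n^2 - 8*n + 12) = n/(n - 2)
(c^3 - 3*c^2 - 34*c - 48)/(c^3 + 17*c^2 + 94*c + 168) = (c^3 - 3*c^2 - 34*c - 48)/(c^3 + 17*c^2 + 94*c + 168)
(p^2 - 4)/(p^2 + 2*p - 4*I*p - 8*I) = (p - 2)/(p - 4*I)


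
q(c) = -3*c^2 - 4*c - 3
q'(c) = -6*c - 4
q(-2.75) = -14.69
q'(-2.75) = 12.50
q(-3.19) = -20.77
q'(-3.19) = 15.14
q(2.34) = -28.79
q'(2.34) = -18.04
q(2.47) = -31.18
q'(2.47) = -18.82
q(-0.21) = -2.29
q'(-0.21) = -2.74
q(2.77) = -37.10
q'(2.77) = -20.62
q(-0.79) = -1.71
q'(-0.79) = 0.74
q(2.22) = -26.67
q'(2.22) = -17.32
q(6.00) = -135.00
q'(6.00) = -40.00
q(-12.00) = -387.00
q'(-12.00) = 68.00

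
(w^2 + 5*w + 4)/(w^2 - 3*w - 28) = (w + 1)/(w - 7)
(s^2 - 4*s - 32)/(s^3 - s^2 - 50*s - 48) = (s + 4)/(s^2 + 7*s + 6)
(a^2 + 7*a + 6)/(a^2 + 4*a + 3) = (a + 6)/(a + 3)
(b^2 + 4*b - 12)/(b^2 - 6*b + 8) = (b + 6)/(b - 4)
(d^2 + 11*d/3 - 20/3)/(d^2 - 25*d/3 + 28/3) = (d + 5)/(d - 7)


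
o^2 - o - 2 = (o - 2)*(o + 1)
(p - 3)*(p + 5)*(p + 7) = p^3 + 9*p^2 - p - 105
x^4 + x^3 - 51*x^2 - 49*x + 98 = (x - 7)*(x - 1)*(x + 2)*(x + 7)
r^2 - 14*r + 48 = (r - 8)*(r - 6)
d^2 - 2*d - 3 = (d - 3)*(d + 1)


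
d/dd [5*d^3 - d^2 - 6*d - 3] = 15*d^2 - 2*d - 6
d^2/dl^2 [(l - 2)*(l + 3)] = 2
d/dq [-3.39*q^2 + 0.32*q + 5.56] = 0.32 - 6.78*q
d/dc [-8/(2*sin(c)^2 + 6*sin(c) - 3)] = 16*(2*sin(c) + 3)*cos(c)/(6*sin(c) - cos(2*c) - 2)^2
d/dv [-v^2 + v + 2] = 1 - 2*v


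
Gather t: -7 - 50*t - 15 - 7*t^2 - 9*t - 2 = -7*t^2 - 59*t - 24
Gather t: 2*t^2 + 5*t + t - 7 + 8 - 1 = 2*t^2 + 6*t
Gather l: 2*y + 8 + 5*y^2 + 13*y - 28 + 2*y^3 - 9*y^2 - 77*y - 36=2*y^3 - 4*y^2 - 62*y - 56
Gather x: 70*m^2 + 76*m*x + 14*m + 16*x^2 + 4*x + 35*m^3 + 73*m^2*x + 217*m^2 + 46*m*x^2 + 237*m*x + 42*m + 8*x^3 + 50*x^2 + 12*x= 35*m^3 + 287*m^2 + 56*m + 8*x^3 + x^2*(46*m + 66) + x*(73*m^2 + 313*m + 16)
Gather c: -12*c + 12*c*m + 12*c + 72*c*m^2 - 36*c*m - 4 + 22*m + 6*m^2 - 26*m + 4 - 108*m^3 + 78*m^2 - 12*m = c*(72*m^2 - 24*m) - 108*m^3 + 84*m^2 - 16*m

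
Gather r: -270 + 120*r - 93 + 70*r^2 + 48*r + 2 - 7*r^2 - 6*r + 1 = 63*r^2 + 162*r - 360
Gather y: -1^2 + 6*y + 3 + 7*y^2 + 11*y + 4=7*y^2 + 17*y + 6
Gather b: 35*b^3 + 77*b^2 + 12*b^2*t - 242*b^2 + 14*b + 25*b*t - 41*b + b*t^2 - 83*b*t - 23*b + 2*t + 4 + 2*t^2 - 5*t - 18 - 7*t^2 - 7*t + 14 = 35*b^3 + b^2*(12*t - 165) + b*(t^2 - 58*t - 50) - 5*t^2 - 10*t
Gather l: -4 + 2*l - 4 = 2*l - 8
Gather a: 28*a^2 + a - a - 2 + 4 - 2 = 28*a^2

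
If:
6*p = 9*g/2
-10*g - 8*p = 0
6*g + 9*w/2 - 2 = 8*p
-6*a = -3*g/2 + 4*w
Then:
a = -8/27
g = 0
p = 0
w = 4/9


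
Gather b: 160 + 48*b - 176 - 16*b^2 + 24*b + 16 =-16*b^2 + 72*b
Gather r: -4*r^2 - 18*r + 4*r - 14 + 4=-4*r^2 - 14*r - 10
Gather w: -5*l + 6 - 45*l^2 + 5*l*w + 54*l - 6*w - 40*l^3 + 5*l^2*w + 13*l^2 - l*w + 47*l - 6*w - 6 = -40*l^3 - 32*l^2 + 96*l + w*(5*l^2 + 4*l - 12)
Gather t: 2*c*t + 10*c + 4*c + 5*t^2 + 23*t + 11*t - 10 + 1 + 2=14*c + 5*t^2 + t*(2*c + 34) - 7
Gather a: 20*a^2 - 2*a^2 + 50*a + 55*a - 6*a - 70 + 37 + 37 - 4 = 18*a^2 + 99*a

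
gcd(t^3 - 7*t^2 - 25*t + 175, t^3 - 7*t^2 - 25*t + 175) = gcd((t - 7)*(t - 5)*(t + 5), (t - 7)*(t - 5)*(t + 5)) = t^3 - 7*t^2 - 25*t + 175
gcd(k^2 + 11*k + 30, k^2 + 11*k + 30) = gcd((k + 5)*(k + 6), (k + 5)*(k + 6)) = k^2 + 11*k + 30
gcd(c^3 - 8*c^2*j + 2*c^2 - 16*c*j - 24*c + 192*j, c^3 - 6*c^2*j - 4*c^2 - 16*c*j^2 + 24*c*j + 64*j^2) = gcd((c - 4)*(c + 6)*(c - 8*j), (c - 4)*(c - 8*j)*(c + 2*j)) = c^2 - 8*c*j - 4*c + 32*j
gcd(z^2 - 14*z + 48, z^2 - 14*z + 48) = z^2 - 14*z + 48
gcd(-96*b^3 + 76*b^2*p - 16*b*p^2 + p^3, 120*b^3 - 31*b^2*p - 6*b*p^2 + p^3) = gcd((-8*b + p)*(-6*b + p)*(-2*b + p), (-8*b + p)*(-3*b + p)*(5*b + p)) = -8*b + p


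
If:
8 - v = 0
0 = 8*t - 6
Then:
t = 3/4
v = 8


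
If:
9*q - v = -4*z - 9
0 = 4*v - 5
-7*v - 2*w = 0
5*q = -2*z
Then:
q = 31/4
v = 5/4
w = -35/8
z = -155/8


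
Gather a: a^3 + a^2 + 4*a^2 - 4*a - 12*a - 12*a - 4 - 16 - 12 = a^3 + 5*a^2 - 28*a - 32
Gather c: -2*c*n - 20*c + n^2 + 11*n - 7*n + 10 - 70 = c*(-2*n - 20) + n^2 + 4*n - 60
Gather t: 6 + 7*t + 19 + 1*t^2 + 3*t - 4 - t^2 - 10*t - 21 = 0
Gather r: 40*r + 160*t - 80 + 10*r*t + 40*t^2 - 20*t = r*(10*t + 40) + 40*t^2 + 140*t - 80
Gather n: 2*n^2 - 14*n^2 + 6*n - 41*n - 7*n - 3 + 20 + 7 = -12*n^2 - 42*n + 24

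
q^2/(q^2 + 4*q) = q/(q + 4)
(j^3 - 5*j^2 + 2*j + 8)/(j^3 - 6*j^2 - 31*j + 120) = (j^3 - 5*j^2 + 2*j + 8)/(j^3 - 6*j^2 - 31*j + 120)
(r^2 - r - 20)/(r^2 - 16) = (r - 5)/(r - 4)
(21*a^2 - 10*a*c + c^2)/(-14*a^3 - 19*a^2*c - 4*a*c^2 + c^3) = (-3*a + c)/(2*a^2 + 3*a*c + c^2)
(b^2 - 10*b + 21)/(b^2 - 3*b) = (b - 7)/b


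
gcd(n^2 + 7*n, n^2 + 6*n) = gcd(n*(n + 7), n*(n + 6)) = n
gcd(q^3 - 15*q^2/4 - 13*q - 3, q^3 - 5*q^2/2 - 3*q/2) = 1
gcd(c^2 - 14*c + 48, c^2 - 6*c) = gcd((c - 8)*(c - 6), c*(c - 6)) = c - 6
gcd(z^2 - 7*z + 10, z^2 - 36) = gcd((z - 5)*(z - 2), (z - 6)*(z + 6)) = 1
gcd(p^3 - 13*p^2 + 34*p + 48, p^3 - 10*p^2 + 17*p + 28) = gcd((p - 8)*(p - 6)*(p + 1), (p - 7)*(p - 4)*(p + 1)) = p + 1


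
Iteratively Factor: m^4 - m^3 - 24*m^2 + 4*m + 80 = (m + 2)*(m^3 - 3*m^2 - 18*m + 40) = (m - 2)*(m + 2)*(m^2 - m - 20) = (m - 2)*(m + 2)*(m + 4)*(m - 5)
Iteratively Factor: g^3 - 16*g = (g)*(g^2 - 16) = g*(g + 4)*(g - 4)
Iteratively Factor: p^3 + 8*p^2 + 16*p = (p + 4)*(p^2 + 4*p) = (p + 4)^2*(p)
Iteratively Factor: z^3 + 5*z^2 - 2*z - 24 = (z + 4)*(z^2 + z - 6) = (z - 2)*(z + 4)*(z + 3)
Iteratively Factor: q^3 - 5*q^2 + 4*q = (q - 4)*(q^2 - q) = (q - 4)*(q - 1)*(q)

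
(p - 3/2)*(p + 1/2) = p^2 - p - 3/4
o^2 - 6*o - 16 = (o - 8)*(o + 2)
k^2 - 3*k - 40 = (k - 8)*(k + 5)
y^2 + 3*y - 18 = (y - 3)*(y + 6)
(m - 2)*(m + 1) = m^2 - m - 2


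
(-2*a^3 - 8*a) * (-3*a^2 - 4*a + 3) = 6*a^5 + 8*a^4 + 18*a^3 + 32*a^2 - 24*a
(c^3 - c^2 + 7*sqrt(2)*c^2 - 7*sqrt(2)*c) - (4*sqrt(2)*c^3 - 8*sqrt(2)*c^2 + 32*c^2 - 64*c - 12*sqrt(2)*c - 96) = -4*sqrt(2)*c^3 + c^3 - 33*c^2 + 15*sqrt(2)*c^2 + 5*sqrt(2)*c + 64*c + 96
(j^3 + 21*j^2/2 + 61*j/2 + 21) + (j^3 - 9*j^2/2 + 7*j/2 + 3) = 2*j^3 + 6*j^2 + 34*j + 24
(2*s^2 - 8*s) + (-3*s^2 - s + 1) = -s^2 - 9*s + 1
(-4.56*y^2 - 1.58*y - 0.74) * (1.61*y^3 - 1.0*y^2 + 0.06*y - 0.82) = -7.3416*y^5 + 2.0162*y^4 + 0.115*y^3 + 4.3844*y^2 + 1.2512*y + 0.6068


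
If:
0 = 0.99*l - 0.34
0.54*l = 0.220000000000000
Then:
No Solution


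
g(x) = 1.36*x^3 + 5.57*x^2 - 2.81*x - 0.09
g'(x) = 4.08*x^2 + 11.14*x - 2.81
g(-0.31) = 1.28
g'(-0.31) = -5.87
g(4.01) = 165.90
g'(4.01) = 107.47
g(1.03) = 4.41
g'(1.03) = 12.99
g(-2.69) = 21.30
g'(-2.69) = -3.25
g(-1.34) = 10.40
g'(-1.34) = -10.41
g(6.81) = 668.61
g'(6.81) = 262.27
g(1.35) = 9.61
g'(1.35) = 19.66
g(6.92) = 697.86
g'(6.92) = 269.66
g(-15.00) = -3294.69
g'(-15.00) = 748.09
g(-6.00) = -76.47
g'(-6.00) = 77.23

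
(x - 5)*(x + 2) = x^2 - 3*x - 10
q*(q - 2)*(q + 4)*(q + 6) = q^4 + 8*q^3 + 4*q^2 - 48*q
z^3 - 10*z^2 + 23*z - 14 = (z - 7)*(z - 2)*(z - 1)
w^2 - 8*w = w*(w - 8)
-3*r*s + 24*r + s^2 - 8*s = (-3*r + s)*(s - 8)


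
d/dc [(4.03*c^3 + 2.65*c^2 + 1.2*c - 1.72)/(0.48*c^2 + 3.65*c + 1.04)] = (1.9344*c^4 + 29.419*c^3 + 21.6701*c^2 + 7.1632*c + 7.526)/(0.2304*c^4 + 3.504*c^3 + 14.3209*c^2 + 7.592*c + 1.0816)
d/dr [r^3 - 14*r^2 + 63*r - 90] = 3*r^2 - 28*r + 63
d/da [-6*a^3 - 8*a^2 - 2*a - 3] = -18*a^2 - 16*a - 2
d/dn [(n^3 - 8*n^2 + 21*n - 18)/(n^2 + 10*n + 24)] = (n^4 + 20*n^3 - 29*n^2 - 348*n + 684)/(n^4 + 20*n^3 + 148*n^2 + 480*n + 576)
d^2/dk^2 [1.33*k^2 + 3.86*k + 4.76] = 2.66000000000000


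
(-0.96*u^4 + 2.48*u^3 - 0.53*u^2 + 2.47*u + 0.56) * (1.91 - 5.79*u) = 5.5584*u^5 - 16.1928*u^4 + 7.8055*u^3 - 15.3136*u^2 + 1.4753*u + 1.0696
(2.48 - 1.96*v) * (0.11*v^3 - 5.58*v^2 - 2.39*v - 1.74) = -0.2156*v^4 + 11.2096*v^3 - 9.154*v^2 - 2.5168*v - 4.3152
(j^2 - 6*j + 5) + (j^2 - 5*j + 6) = 2*j^2 - 11*j + 11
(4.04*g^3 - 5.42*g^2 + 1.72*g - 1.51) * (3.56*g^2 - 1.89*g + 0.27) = 14.3824*g^5 - 26.9308*g^4 + 17.4578*g^3 - 10.0898*g^2 + 3.3183*g - 0.4077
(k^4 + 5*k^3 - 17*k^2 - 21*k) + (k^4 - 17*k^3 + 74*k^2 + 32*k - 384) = 2*k^4 - 12*k^3 + 57*k^2 + 11*k - 384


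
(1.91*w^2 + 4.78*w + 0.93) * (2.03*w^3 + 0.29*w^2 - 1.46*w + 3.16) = 3.8773*w^5 + 10.2573*w^4 + 0.4855*w^3 - 0.673500000000001*w^2 + 13.747*w + 2.9388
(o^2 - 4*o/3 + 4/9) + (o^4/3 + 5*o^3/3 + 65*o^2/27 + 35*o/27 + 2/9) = o^4/3 + 5*o^3/3 + 92*o^2/27 - o/27 + 2/3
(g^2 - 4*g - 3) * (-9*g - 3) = -9*g^3 + 33*g^2 + 39*g + 9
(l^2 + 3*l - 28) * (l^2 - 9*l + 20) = l^4 - 6*l^3 - 35*l^2 + 312*l - 560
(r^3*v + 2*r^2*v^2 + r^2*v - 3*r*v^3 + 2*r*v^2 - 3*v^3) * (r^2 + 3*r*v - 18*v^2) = r^5*v + 5*r^4*v^2 + r^4*v - 15*r^3*v^3 + 5*r^3*v^2 - 45*r^2*v^4 - 15*r^2*v^3 + 54*r*v^5 - 45*r*v^4 + 54*v^5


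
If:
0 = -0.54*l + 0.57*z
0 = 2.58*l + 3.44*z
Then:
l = 0.00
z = 0.00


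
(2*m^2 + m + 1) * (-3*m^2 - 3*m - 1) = -6*m^4 - 9*m^3 - 8*m^2 - 4*m - 1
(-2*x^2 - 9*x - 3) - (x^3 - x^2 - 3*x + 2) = -x^3 - x^2 - 6*x - 5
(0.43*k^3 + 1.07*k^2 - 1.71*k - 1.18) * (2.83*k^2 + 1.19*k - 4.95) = 1.2169*k^5 + 3.5398*k^4 - 5.6945*k^3 - 10.6708*k^2 + 7.0603*k + 5.841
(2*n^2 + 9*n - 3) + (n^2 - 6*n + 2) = 3*n^2 + 3*n - 1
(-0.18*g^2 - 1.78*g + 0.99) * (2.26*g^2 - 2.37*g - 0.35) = -0.4068*g^4 - 3.5962*g^3 + 6.519*g^2 - 1.7233*g - 0.3465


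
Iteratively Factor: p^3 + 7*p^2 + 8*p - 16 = (p - 1)*(p^2 + 8*p + 16) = (p - 1)*(p + 4)*(p + 4)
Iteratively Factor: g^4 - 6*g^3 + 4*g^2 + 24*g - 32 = (g - 4)*(g^3 - 2*g^2 - 4*g + 8) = (g - 4)*(g - 2)*(g^2 - 4) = (g - 4)*(g - 2)*(g + 2)*(g - 2)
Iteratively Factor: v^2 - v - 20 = (v - 5)*(v + 4)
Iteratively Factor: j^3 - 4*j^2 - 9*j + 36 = (j + 3)*(j^2 - 7*j + 12) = (j - 3)*(j + 3)*(j - 4)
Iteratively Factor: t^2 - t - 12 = (t - 4)*(t + 3)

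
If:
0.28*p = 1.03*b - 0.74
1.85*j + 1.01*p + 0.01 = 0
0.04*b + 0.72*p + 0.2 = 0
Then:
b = 0.63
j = 0.17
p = -0.31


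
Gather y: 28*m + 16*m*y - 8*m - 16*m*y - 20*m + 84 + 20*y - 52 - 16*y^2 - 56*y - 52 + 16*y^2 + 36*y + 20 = 0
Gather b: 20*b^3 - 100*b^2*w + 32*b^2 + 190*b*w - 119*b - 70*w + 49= 20*b^3 + b^2*(32 - 100*w) + b*(190*w - 119) - 70*w + 49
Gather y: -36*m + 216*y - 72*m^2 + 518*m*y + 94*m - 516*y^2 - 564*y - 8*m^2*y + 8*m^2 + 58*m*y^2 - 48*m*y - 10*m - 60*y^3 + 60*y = -64*m^2 + 48*m - 60*y^3 + y^2*(58*m - 516) + y*(-8*m^2 + 470*m - 288)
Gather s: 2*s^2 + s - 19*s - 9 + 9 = 2*s^2 - 18*s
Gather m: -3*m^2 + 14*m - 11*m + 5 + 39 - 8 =-3*m^2 + 3*m + 36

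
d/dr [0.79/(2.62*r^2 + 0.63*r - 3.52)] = (-4.1396*r - 0.4977)/(2.62*r^2 + 0.63*r - 3.52)^2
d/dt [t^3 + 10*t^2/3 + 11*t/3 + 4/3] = 3*t^2 + 20*t/3 + 11/3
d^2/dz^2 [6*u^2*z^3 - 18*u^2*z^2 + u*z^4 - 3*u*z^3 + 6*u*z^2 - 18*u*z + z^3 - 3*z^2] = 36*u^2*z - 36*u^2 + 12*u*z^2 - 18*u*z + 12*u + 6*z - 6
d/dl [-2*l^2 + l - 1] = 1 - 4*l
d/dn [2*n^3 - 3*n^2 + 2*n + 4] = 6*n^2 - 6*n + 2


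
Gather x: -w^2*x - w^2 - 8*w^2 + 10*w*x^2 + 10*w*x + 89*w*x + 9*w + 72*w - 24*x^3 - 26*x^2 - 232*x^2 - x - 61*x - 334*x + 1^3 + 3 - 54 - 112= -9*w^2 + 81*w - 24*x^3 + x^2*(10*w - 258) + x*(-w^2 + 99*w - 396) - 162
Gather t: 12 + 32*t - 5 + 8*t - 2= 40*t + 5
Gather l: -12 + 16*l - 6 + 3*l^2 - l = 3*l^2 + 15*l - 18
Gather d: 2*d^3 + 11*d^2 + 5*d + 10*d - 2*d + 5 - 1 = 2*d^3 + 11*d^2 + 13*d + 4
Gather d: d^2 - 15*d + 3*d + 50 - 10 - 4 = d^2 - 12*d + 36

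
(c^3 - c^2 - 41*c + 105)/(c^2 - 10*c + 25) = (c^2 + 4*c - 21)/(c - 5)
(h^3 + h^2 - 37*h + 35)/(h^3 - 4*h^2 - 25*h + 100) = (h^2 + 6*h - 7)/(h^2 + h - 20)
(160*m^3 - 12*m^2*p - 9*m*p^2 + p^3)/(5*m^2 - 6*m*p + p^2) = (-32*m^2 - 4*m*p + p^2)/(-m + p)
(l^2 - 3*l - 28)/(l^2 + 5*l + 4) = (l - 7)/(l + 1)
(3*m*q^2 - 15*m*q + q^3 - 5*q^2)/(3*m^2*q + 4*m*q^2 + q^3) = (q - 5)/(m + q)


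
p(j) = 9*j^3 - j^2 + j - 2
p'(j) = 27*j^2 - 2*j + 1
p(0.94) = 5.53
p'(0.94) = 22.98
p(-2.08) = -89.40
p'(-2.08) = 121.97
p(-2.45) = -142.81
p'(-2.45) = 167.97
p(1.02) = 7.53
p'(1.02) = 27.05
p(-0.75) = -7.11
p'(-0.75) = 17.69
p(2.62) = 155.62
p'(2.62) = 181.10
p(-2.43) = -139.48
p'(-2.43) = 165.29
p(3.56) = 394.95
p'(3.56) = 336.07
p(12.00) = 15418.00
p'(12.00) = 3865.00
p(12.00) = 15418.00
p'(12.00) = 3865.00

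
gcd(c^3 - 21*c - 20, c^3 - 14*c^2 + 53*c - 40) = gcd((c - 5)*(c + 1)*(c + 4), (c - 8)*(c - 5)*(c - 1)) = c - 5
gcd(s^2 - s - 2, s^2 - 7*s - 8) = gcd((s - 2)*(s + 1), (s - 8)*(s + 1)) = s + 1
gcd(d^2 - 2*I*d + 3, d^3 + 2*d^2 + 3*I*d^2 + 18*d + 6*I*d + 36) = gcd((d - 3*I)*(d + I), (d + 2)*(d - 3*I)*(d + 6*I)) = d - 3*I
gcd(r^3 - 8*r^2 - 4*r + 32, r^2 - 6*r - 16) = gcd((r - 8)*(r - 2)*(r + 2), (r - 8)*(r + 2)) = r^2 - 6*r - 16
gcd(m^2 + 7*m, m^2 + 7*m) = m^2 + 7*m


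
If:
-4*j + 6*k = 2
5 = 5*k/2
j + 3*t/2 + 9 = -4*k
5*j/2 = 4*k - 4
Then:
No Solution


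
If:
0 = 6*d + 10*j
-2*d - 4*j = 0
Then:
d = 0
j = 0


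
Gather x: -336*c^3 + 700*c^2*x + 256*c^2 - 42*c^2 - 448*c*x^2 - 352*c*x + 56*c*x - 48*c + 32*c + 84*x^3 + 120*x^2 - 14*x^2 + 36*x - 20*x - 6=-336*c^3 + 214*c^2 - 16*c + 84*x^3 + x^2*(106 - 448*c) + x*(700*c^2 - 296*c + 16) - 6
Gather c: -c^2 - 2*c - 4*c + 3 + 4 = -c^2 - 6*c + 7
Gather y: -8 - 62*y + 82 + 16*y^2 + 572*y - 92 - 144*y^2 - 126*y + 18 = -128*y^2 + 384*y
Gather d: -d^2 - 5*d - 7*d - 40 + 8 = -d^2 - 12*d - 32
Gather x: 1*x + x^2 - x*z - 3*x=x^2 + x*(-z - 2)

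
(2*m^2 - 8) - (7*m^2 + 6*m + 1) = -5*m^2 - 6*m - 9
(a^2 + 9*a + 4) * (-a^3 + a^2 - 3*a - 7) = -a^5 - 8*a^4 + 2*a^3 - 30*a^2 - 75*a - 28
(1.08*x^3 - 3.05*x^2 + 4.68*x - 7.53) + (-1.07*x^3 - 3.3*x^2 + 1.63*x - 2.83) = 0.01*x^3 - 6.35*x^2 + 6.31*x - 10.36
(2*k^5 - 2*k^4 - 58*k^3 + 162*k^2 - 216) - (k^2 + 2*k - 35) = 2*k^5 - 2*k^4 - 58*k^3 + 161*k^2 - 2*k - 181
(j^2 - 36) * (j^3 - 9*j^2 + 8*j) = j^5 - 9*j^4 - 28*j^3 + 324*j^2 - 288*j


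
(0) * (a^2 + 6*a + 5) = 0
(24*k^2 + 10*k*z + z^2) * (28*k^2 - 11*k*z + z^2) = 672*k^4 + 16*k^3*z - 58*k^2*z^2 - k*z^3 + z^4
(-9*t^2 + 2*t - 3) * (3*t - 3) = -27*t^3 + 33*t^2 - 15*t + 9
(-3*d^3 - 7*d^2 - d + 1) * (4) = -12*d^3 - 28*d^2 - 4*d + 4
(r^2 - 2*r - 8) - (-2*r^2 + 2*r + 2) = 3*r^2 - 4*r - 10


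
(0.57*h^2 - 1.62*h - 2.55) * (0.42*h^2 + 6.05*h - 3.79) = 0.2394*h^4 + 2.7681*h^3 - 13.0323*h^2 - 9.2877*h + 9.6645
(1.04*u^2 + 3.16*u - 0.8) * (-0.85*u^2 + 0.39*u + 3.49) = -0.884*u^4 - 2.2804*u^3 + 5.542*u^2 + 10.7164*u - 2.792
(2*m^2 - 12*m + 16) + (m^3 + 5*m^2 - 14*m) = m^3 + 7*m^2 - 26*m + 16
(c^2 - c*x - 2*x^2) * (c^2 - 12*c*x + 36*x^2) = c^4 - 13*c^3*x + 46*c^2*x^2 - 12*c*x^3 - 72*x^4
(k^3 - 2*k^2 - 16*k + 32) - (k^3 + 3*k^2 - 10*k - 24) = -5*k^2 - 6*k + 56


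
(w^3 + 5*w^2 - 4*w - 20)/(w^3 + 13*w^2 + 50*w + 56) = (w^2 + 3*w - 10)/(w^2 + 11*w + 28)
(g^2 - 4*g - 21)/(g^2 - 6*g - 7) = (g + 3)/(g + 1)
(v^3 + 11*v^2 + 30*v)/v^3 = 1 + 11/v + 30/v^2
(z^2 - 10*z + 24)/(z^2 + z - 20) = (z - 6)/(z + 5)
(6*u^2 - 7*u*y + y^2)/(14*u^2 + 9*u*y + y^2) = (6*u^2 - 7*u*y + y^2)/(14*u^2 + 9*u*y + y^2)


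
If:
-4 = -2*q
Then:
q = 2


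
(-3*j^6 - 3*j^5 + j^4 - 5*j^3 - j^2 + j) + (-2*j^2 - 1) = -3*j^6 - 3*j^5 + j^4 - 5*j^3 - 3*j^2 + j - 1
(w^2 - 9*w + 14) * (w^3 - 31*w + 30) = w^5 - 9*w^4 - 17*w^3 + 309*w^2 - 704*w + 420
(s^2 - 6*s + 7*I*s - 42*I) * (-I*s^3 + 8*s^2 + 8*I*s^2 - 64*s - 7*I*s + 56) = -I*s^5 + 15*s^4 + 14*I*s^4 - 210*s^3 + I*s^3 + 825*s^2 - 742*I*s^2 - 630*s + 3080*I*s - 2352*I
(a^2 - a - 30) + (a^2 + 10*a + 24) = 2*a^2 + 9*a - 6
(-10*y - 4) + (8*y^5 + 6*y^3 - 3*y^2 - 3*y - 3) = 8*y^5 + 6*y^3 - 3*y^2 - 13*y - 7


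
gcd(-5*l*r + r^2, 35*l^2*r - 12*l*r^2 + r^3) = -5*l*r + r^2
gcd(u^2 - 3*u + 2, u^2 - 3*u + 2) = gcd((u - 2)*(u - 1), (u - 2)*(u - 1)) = u^2 - 3*u + 2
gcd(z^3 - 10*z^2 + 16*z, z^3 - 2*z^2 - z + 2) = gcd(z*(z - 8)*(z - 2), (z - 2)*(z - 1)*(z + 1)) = z - 2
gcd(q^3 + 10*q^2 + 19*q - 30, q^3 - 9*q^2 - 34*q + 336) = q + 6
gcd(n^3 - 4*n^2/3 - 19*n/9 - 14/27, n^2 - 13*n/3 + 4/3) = 1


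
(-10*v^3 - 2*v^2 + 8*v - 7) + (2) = -10*v^3 - 2*v^2 + 8*v - 5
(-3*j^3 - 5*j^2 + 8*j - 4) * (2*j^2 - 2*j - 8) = -6*j^5 - 4*j^4 + 50*j^3 + 16*j^2 - 56*j + 32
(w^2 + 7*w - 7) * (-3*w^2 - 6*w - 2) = -3*w^4 - 27*w^3 - 23*w^2 + 28*w + 14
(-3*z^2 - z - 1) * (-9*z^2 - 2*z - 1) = 27*z^4 + 15*z^3 + 14*z^2 + 3*z + 1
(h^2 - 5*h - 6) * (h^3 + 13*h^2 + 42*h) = h^5 + 8*h^4 - 29*h^3 - 288*h^2 - 252*h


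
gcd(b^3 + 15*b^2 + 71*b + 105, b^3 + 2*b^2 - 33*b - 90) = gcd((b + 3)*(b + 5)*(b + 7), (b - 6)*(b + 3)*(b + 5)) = b^2 + 8*b + 15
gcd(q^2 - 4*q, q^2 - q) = q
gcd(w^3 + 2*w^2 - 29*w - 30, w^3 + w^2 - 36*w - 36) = w^2 + 7*w + 6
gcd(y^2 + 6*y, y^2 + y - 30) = y + 6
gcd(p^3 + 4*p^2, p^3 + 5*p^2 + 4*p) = p^2 + 4*p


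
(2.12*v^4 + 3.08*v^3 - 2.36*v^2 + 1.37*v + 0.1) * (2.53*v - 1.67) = 5.3636*v^5 + 4.252*v^4 - 11.1144*v^3 + 7.4073*v^2 - 2.0349*v - 0.167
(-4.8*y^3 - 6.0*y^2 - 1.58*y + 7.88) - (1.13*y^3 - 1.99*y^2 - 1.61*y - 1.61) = -5.93*y^3 - 4.01*y^2 + 0.03*y + 9.49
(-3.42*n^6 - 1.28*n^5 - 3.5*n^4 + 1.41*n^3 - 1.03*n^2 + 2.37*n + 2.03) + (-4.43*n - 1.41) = -3.42*n^6 - 1.28*n^5 - 3.5*n^4 + 1.41*n^3 - 1.03*n^2 - 2.06*n + 0.62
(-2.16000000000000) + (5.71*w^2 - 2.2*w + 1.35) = 5.71*w^2 - 2.2*w - 0.81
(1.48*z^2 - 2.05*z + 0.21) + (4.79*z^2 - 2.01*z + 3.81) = 6.27*z^2 - 4.06*z + 4.02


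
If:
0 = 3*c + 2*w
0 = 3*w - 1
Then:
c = -2/9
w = 1/3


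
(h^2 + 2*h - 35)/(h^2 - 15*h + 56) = (h^2 + 2*h - 35)/(h^2 - 15*h + 56)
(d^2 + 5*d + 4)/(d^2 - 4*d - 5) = (d + 4)/(d - 5)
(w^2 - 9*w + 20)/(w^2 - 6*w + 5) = (w - 4)/(w - 1)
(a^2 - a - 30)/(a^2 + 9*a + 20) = (a - 6)/(a + 4)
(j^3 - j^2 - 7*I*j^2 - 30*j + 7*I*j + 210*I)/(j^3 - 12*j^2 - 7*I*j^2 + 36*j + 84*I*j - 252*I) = (j + 5)/(j - 6)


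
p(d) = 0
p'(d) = 0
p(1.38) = 0.00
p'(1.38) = 0.00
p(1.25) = 0.00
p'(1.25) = 0.00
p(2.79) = 0.00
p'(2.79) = 0.00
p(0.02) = 0.00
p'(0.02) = 0.00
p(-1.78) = 0.00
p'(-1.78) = 0.00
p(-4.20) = 0.00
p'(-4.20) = 0.00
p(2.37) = 0.00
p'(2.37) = 0.00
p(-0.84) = 0.00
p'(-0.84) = 0.00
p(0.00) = 0.00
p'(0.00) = 0.00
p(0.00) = 0.00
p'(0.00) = 0.00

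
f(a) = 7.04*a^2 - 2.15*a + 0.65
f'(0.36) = 2.92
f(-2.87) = 64.81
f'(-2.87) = -42.56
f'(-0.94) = -15.39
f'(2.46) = 32.49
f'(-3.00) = -44.39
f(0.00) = 0.65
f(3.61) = 84.63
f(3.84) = 96.20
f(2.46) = 37.96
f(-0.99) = 9.68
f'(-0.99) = -16.09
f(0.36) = 0.79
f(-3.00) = 70.46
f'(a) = 14.08*a - 2.15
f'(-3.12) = -46.08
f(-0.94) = 8.89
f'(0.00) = -2.15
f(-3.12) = 75.89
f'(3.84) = 51.92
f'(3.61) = 48.68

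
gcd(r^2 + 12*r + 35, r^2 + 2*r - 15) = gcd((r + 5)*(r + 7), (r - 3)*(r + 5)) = r + 5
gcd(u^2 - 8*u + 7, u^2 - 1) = u - 1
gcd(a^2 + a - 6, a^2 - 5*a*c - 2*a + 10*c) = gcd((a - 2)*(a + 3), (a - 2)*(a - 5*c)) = a - 2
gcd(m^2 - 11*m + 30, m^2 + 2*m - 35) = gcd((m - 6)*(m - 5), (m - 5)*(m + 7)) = m - 5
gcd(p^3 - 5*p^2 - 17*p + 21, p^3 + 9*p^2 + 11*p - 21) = p^2 + 2*p - 3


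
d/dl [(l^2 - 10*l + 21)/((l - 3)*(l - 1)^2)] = (13 - l)/(l^3 - 3*l^2 + 3*l - 1)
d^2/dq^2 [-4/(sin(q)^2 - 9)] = 8*(2*sin(q)^4 + 15*sin(q)^2 - 9)/(sin(q)^2 - 9)^3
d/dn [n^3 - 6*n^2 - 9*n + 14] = 3*n^2 - 12*n - 9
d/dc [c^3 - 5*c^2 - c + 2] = 3*c^2 - 10*c - 1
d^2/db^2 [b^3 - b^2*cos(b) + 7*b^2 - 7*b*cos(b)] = b^2*cos(b) + 4*b*sin(b) + 7*b*cos(b) + 6*b + 14*sin(b) - 2*cos(b) + 14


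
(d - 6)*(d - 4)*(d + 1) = d^3 - 9*d^2 + 14*d + 24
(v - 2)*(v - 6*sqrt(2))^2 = v^3 - 12*sqrt(2)*v^2 - 2*v^2 + 24*sqrt(2)*v + 72*v - 144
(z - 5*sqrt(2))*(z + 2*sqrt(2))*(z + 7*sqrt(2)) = z^3 + 4*sqrt(2)*z^2 - 62*z - 140*sqrt(2)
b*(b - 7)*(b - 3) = b^3 - 10*b^2 + 21*b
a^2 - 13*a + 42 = (a - 7)*(a - 6)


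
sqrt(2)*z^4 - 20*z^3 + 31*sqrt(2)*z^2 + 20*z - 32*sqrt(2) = (z - 1)*(z - 8*sqrt(2))*(z - 2*sqrt(2))*(sqrt(2)*z + sqrt(2))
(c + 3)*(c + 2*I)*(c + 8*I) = c^3 + 3*c^2 + 10*I*c^2 - 16*c + 30*I*c - 48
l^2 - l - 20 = (l - 5)*(l + 4)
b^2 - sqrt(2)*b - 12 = (b - 3*sqrt(2))*(b + 2*sqrt(2))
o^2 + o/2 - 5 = (o - 2)*(o + 5/2)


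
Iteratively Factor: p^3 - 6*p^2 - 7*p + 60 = (p - 5)*(p^2 - p - 12) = (p - 5)*(p - 4)*(p + 3)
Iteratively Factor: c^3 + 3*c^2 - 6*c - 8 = (c + 4)*(c^2 - c - 2) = (c - 2)*(c + 4)*(c + 1)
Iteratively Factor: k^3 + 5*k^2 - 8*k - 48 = (k - 3)*(k^2 + 8*k + 16) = (k - 3)*(k + 4)*(k + 4)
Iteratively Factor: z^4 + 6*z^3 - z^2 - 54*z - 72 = (z + 2)*(z^3 + 4*z^2 - 9*z - 36) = (z + 2)*(z + 4)*(z^2 - 9) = (z + 2)*(z + 3)*(z + 4)*(z - 3)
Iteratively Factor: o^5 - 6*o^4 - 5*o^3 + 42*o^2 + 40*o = (o - 5)*(o^4 - o^3 - 10*o^2 - 8*o) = (o - 5)*(o + 1)*(o^3 - 2*o^2 - 8*o) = (o - 5)*(o - 4)*(o + 1)*(o^2 + 2*o) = o*(o - 5)*(o - 4)*(o + 1)*(o + 2)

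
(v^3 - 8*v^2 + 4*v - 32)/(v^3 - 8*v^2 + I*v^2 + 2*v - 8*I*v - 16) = (v - 2*I)/(v - I)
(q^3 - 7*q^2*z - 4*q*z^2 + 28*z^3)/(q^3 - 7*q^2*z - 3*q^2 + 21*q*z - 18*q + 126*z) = (q^2 - 4*z^2)/(q^2 - 3*q - 18)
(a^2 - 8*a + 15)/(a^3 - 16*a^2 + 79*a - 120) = 1/(a - 8)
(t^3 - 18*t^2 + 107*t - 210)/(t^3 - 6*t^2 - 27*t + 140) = (t^2 - 11*t + 30)/(t^2 + t - 20)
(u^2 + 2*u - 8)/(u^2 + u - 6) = (u + 4)/(u + 3)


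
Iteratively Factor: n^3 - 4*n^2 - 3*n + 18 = (n - 3)*(n^2 - n - 6) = (n - 3)^2*(n + 2)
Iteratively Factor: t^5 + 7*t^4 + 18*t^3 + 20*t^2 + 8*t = (t + 1)*(t^4 + 6*t^3 + 12*t^2 + 8*t) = (t + 1)*(t + 2)*(t^3 + 4*t^2 + 4*t) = (t + 1)*(t + 2)^2*(t^2 + 2*t) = t*(t + 1)*(t + 2)^2*(t + 2)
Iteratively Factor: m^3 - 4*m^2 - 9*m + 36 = (m + 3)*(m^2 - 7*m + 12) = (m - 4)*(m + 3)*(m - 3)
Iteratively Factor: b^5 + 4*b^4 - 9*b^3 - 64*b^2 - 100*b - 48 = (b + 2)*(b^4 + 2*b^3 - 13*b^2 - 38*b - 24) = (b + 1)*(b + 2)*(b^3 + b^2 - 14*b - 24) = (b - 4)*(b + 1)*(b + 2)*(b^2 + 5*b + 6) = (b - 4)*(b + 1)*(b + 2)^2*(b + 3)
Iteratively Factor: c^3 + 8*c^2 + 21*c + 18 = (c + 3)*(c^2 + 5*c + 6) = (c + 3)^2*(c + 2)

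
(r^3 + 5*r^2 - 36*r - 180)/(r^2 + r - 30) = (r^2 - r - 30)/(r - 5)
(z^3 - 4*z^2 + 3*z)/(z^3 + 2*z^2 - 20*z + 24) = z*(z^2 - 4*z + 3)/(z^3 + 2*z^2 - 20*z + 24)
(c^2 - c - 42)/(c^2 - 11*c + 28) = (c + 6)/(c - 4)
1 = 1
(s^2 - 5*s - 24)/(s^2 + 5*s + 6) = (s - 8)/(s + 2)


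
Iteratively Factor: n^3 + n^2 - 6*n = (n - 2)*(n^2 + 3*n) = n*(n - 2)*(n + 3)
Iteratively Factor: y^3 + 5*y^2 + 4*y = (y + 1)*(y^2 + 4*y) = y*(y + 1)*(y + 4)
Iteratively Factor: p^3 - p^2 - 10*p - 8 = (p + 2)*(p^2 - 3*p - 4) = (p + 1)*(p + 2)*(p - 4)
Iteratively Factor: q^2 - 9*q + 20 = (q - 4)*(q - 5)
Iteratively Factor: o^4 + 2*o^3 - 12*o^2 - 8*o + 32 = (o + 4)*(o^3 - 2*o^2 - 4*o + 8) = (o - 2)*(o + 4)*(o^2 - 4) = (o - 2)*(o + 2)*(o + 4)*(o - 2)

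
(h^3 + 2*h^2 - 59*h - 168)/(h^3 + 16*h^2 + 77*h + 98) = (h^2 - 5*h - 24)/(h^2 + 9*h + 14)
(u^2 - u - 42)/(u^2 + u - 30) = (u - 7)/(u - 5)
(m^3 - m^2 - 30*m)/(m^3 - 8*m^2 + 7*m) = (m^2 - m - 30)/(m^2 - 8*m + 7)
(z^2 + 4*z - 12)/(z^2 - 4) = (z + 6)/(z + 2)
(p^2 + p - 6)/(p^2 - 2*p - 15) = (p - 2)/(p - 5)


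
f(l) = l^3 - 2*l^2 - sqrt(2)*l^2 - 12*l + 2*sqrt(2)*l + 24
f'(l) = 3*l^2 - 4*l - 2*sqrt(2)*l - 12 + 2*sqrt(2)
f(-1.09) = 28.65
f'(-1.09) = 1.84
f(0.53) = 18.33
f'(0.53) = -11.95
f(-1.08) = 28.66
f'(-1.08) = 1.70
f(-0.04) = 24.36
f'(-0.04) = -8.89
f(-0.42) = 27.18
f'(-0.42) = -5.77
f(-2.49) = 10.23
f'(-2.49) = 26.43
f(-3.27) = -17.48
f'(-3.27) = 45.24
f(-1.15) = 28.51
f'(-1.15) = 2.65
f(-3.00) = -6.21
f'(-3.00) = 38.31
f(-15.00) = -3981.62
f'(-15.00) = 768.25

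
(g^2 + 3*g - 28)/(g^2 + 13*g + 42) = (g - 4)/(g + 6)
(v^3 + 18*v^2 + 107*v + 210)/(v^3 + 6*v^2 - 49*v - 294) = (v + 5)/(v - 7)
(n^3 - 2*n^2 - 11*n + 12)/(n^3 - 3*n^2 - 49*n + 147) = (n^3 - 2*n^2 - 11*n + 12)/(n^3 - 3*n^2 - 49*n + 147)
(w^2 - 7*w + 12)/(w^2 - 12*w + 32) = (w - 3)/(w - 8)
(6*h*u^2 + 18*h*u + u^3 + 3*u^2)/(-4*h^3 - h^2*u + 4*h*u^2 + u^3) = u*(6*h*u + 18*h + u^2 + 3*u)/(-4*h^3 - h^2*u + 4*h*u^2 + u^3)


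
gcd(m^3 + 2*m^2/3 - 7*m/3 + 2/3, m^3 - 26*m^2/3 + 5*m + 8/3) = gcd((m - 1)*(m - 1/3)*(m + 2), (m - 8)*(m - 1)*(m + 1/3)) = m - 1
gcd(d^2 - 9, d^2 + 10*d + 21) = d + 3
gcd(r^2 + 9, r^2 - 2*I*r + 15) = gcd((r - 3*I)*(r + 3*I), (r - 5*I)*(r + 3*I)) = r + 3*I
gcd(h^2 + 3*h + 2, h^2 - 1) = h + 1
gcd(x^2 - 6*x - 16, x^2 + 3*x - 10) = 1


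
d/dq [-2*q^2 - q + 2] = -4*q - 1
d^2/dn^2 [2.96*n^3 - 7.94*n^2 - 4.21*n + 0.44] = 17.76*n - 15.88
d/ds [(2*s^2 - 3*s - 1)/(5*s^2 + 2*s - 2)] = (19*s^2 + 2*s + 8)/(25*s^4 + 20*s^3 - 16*s^2 - 8*s + 4)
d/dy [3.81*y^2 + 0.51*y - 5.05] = 7.62*y + 0.51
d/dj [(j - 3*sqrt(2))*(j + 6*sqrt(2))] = 2*j + 3*sqrt(2)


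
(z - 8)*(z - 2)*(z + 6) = z^3 - 4*z^2 - 44*z + 96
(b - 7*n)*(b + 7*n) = b^2 - 49*n^2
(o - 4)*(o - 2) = o^2 - 6*o + 8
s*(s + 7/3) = s^2 + 7*s/3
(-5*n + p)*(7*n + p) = -35*n^2 + 2*n*p + p^2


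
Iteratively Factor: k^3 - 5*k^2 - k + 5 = (k + 1)*(k^2 - 6*k + 5) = (k - 5)*(k + 1)*(k - 1)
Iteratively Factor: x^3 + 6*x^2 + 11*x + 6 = (x + 1)*(x^2 + 5*x + 6) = (x + 1)*(x + 3)*(x + 2)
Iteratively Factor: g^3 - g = (g - 1)*(g^2 + g) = (g - 1)*(g + 1)*(g)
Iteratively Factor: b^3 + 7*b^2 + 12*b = (b)*(b^2 + 7*b + 12) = b*(b + 3)*(b + 4)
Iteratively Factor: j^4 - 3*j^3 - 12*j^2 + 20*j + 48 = (j - 4)*(j^3 + j^2 - 8*j - 12) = (j - 4)*(j + 2)*(j^2 - j - 6) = (j - 4)*(j - 3)*(j + 2)*(j + 2)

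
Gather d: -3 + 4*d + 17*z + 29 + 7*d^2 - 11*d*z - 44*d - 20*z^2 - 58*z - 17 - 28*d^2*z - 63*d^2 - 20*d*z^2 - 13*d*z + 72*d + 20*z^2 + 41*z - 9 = d^2*(-28*z - 56) + d*(-20*z^2 - 24*z + 32)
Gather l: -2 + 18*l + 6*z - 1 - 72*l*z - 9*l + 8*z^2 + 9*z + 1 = l*(9 - 72*z) + 8*z^2 + 15*z - 2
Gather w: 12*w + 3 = 12*w + 3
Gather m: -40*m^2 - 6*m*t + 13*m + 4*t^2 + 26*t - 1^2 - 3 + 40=-40*m^2 + m*(13 - 6*t) + 4*t^2 + 26*t + 36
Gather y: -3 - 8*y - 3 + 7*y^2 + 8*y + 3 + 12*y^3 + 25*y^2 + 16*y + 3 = 12*y^3 + 32*y^2 + 16*y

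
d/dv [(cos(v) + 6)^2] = -2*(cos(v) + 6)*sin(v)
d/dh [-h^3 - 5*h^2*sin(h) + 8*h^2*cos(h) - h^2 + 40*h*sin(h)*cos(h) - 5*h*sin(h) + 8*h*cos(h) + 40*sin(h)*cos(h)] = -8*h^2*sin(h) - 5*h^2*cos(h) - 3*h^2 - 18*h*sin(h) + 11*h*cos(h) + 40*h*cos(2*h) - 2*h - 5*sin(h) + 20*sin(2*h) + 8*cos(h) + 40*cos(2*h)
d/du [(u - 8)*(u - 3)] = 2*u - 11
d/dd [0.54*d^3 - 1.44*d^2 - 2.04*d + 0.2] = 1.62*d^2 - 2.88*d - 2.04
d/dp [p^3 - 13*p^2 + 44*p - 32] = 3*p^2 - 26*p + 44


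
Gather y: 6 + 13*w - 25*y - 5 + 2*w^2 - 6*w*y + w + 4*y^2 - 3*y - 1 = 2*w^2 + 14*w + 4*y^2 + y*(-6*w - 28)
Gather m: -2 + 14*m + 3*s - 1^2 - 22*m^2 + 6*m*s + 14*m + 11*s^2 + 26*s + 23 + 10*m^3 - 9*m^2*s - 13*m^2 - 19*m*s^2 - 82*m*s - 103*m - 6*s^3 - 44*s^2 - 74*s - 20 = 10*m^3 + m^2*(-9*s - 35) + m*(-19*s^2 - 76*s - 75) - 6*s^3 - 33*s^2 - 45*s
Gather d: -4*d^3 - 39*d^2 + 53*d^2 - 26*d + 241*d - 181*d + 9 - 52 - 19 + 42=-4*d^3 + 14*d^2 + 34*d - 20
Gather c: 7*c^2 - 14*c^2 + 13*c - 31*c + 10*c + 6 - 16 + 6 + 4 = -7*c^2 - 8*c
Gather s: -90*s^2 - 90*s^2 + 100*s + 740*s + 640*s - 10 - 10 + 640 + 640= -180*s^2 + 1480*s + 1260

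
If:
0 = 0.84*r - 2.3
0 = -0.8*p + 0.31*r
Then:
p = 1.06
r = 2.74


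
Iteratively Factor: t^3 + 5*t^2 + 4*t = (t + 4)*(t^2 + t) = (t + 1)*(t + 4)*(t)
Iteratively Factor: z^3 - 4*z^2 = (z - 4)*(z^2) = z*(z - 4)*(z)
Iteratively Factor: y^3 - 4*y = (y - 2)*(y^2 + 2*y) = (y - 2)*(y + 2)*(y)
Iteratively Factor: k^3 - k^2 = (k)*(k^2 - k) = k^2*(k - 1)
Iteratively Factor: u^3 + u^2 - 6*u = (u)*(u^2 + u - 6) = u*(u - 2)*(u + 3)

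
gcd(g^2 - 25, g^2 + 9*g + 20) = g + 5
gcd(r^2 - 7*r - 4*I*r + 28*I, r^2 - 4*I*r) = r - 4*I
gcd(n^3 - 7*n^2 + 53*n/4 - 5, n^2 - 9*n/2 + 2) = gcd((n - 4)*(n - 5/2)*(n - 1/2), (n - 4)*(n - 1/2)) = n^2 - 9*n/2 + 2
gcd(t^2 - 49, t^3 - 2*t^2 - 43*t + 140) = t + 7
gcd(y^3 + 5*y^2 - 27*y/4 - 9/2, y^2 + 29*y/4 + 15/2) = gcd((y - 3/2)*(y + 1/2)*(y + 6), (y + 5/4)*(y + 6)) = y + 6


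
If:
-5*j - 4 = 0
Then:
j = -4/5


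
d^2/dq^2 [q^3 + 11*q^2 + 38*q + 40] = 6*q + 22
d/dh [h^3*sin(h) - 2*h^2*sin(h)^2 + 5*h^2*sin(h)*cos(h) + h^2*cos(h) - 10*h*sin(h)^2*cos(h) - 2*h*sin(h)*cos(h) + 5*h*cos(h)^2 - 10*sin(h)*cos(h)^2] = h^3*cos(h) + 2*h^2*sin(h) - 2*h^2*sin(2*h) + 5*h^2*cos(2*h) + 5*h*sin(h)/2 - 15*h*sin(3*h)/2 + 2*h*cos(h) - 2*h - sin(2*h) - 5*cos(h) + 5*cos(2*h)/2 - 5*cos(3*h) + 5/2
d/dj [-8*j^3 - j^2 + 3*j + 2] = -24*j^2 - 2*j + 3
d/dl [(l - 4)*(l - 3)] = 2*l - 7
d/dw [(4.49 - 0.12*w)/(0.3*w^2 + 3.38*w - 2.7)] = (0.036*w^2 - 2.694*w - 14.8522)/(0.09*w^4 + 2.028*w^3 + 9.8044*w^2 - 18.252*w + 7.29)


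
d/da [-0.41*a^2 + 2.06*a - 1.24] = 2.06 - 0.82*a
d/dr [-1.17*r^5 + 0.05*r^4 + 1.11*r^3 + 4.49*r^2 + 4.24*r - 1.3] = -5.85*r^4 + 0.2*r^3 + 3.33*r^2 + 8.98*r + 4.24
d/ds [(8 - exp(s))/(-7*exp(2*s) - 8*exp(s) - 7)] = (-7*exp(2*s) + 112*exp(s) + 71)*exp(s)/(49*exp(4*s) + 112*exp(3*s) + 162*exp(2*s) + 112*exp(s) + 49)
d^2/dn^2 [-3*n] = 0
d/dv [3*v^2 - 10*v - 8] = 6*v - 10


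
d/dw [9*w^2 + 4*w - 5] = 18*w + 4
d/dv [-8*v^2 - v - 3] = -16*v - 1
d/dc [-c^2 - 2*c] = -2*c - 2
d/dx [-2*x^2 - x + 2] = -4*x - 1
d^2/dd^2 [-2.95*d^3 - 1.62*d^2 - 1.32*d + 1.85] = -17.7*d - 3.24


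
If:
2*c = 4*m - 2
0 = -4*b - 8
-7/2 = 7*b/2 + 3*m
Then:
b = -2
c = 4/3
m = 7/6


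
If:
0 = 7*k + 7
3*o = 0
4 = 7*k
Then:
No Solution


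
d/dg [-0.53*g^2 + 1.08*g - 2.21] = 1.08 - 1.06*g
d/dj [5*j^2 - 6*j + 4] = 10*j - 6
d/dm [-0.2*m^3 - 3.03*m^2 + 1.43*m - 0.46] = -0.6*m^2 - 6.06*m + 1.43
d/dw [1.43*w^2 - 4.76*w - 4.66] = 2.86*w - 4.76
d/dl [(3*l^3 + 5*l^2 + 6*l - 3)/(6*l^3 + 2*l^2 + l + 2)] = (-24*l^4 - 66*l^3 + 65*l^2 + 32*l + 15)/(36*l^6 + 24*l^5 + 16*l^4 + 28*l^3 + 9*l^2 + 4*l + 4)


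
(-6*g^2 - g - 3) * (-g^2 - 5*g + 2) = 6*g^4 + 31*g^3 - 4*g^2 + 13*g - 6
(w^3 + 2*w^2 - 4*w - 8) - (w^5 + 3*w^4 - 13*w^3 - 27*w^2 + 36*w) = -w^5 - 3*w^4 + 14*w^3 + 29*w^2 - 40*w - 8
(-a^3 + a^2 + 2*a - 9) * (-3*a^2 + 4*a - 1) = 3*a^5 - 7*a^4 - a^3 + 34*a^2 - 38*a + 9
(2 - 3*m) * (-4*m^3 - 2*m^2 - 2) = 12*m^4 - 2*m^3 - 4*m^2 + 6*m - 4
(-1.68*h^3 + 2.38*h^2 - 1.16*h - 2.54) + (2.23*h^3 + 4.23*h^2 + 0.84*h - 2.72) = 0.55*h^3 + 6.61*h^2 - 0.32*h - 5.26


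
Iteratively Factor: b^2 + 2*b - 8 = (b + 4)*(b - 2)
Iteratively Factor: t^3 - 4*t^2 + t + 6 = (t - 2)*(t^2 - 2*t - 3) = (t - 3)*(t - 2)*(t + 1)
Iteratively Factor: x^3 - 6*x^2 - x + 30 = (x - 5)*(x^2 - x - 6) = (x - 5)*(x - 3)*(x + 2)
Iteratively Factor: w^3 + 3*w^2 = (w)*(w^2 + 3*w) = w*(w + 3)*(w)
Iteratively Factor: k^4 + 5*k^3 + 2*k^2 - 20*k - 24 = (k + 2)*(k^3 + 3*k^2 - 4*k - 12) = (k + 2)^2*(k^2 + k - 6) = (k + 2)^2*(k + 3)*(k - 2)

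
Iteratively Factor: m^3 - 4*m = (m)*(m^2 - 4) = m*(m + 2)*(m - 2)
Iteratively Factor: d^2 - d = (d)*(d - 1)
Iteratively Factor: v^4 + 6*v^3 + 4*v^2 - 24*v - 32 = (v + 2)*(v^3 + 4*v^2 - 4*v - 16) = (v + 2)^2*(v^2 + 2*v - 8) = (v + 2)^2*(v + 4)*(v - 2)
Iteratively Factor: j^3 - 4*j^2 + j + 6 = (j - 3)*(j^2 - j - 2) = (j - 3)*(j - 2)*(j + 1)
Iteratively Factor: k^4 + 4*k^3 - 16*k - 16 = (k + 2)*(k^3 + 2*k^2 - 4*k - 8) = (k - 2)*(k + 2)*(k^2 + 4*k + 4) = (k - 2)*(k + 2)^2*(k + 2)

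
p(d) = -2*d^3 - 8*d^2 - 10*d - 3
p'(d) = -6*d^2 - 16*d - 10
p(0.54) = -11.05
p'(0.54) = -20.39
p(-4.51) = 62.85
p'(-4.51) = -59.88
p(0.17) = -4.94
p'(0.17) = -12.89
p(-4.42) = 57.61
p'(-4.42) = -56.50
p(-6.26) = 236.73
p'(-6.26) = -144.97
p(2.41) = -101.56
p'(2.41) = -83.41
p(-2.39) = 2.51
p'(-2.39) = -6.03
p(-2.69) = 4.94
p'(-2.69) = -10.38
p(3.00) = -159.00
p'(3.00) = -112.00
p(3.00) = -159.00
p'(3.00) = -112.00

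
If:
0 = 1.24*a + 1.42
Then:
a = -1.15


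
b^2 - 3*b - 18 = (b - 6)*(b + 3)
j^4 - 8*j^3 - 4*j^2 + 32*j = j*(j - 8)*(j - 2)*(j + 2)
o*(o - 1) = o^2 - o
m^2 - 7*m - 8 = (m - 8)*(m + 1)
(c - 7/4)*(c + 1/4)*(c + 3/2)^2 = c^4 + 3*c^3/2 - 43*c^2/16 - 75*c/16 - 63/64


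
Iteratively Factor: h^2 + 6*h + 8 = (h + 4)*(h + 2)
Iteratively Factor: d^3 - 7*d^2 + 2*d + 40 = (d - 4)*(d^2 - 3*d - 10) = (d - 5)*(d - 4)*(d + 2)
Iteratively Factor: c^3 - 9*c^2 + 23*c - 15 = (c - 3)*(c^2 - 6*c + 5) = (c - 3)*(c - 1)*(c - 5)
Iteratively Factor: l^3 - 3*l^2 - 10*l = (l)*(l^2 - 3*l - 10) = l*(l - 5)*(l + 2)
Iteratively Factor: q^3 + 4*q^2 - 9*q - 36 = (q + 4)*(q^2 - 9) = (q + 3)*(q + 4)*(q - 3)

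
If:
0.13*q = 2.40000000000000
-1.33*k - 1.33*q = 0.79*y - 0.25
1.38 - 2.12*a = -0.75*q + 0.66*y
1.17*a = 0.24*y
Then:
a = 2.85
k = -26.53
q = 18.46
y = 13.91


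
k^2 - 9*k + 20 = (k - 5)*(k - 4)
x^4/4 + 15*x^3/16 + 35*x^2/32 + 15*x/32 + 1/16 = (x/4 + 1/2)*(x + 1/4)*(x + 1/2)*(x + 1)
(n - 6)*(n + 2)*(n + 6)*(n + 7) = n^4 + 9*n^3 - 22*n^2 - 324*n - 504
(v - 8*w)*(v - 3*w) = v^2 - 11*v*w + 24*w^2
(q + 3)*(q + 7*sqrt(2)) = q^2 + 3*q + 7*sqrt(2)*q + 21*sqrt(2)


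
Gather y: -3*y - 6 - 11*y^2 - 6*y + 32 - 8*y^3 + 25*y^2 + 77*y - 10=-8*y^3 + 14*y^2 + 68*y + 16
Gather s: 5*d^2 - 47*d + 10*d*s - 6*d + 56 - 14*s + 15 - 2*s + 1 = 5*d^2 - 53*d + s*(10*d - 16) + 72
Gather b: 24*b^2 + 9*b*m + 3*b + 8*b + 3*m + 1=24*b^2 + b*(9*m + 11) + 3*m + 1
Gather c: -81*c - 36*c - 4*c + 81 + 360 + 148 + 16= 605 - 121*c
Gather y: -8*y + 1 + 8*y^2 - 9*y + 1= 8*y^2 - 17*y + 2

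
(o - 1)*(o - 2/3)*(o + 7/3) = o^3 + 2*o^2/3 - 29*o/9 + 14/9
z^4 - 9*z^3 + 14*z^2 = z^2*(z - 7)*(z - 2)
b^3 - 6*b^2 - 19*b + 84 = (b - 7)*(b - 3)*(b + 4)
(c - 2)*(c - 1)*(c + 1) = c^3 - 2*c^2 - c + 2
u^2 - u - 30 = (u - 6)*(u + 5)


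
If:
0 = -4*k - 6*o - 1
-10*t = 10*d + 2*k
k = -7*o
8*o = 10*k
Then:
No Solution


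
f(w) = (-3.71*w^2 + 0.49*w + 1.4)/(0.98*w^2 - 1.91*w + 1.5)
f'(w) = (0.49 - 7.42*w)/(0.98*w^2 - 1.91*w + 1.5) + (1.91 - 1.96*w)*(-3.71*w^2 + 0.49*w + 1.4)/(0.98*w^2 - 1.91*w + 1.5)^2 = (6.6059*w^2 - 13.874*w + 3.409)/(0.9604*w^4 - 3.7436*w^3 + 6.5881*w^2 - 5.73*w + 2.25)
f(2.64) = -7.05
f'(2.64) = 1.19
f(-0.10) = 0.77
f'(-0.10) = 1.68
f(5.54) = -5.23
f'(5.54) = 0.29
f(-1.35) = -1.03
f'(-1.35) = 0.99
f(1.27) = -6.05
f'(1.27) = -8.29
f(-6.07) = -2.81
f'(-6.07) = 0.14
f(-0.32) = 0.39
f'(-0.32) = 1.74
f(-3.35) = -2.22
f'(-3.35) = 0.35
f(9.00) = -4.63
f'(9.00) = 0.10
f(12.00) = -4.40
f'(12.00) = 0.06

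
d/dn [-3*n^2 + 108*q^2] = -6*n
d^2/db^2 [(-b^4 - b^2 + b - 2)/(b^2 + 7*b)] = 2*(-b^6 - 21*b^5 - 147*b^4 + 8*b^3 - 6*b^2 - 42*b - 98)/(b^3*(b^3 + 21*b^2 + 147*b + 343))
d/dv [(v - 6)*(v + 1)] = 2*v - 5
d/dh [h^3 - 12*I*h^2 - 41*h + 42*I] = 3*h^2 - 24*I*h - 41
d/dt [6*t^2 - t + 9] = 12*t - 1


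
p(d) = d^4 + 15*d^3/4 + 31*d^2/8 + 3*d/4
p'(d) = 4*d^3 + 45*d^2/4 + 31*d/4 + 3/4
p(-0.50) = 0.19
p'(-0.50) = -0.81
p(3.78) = 464.90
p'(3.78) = 406.83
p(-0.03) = -0.02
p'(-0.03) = 0.53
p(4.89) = 1106.60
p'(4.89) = 775.38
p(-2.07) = 0.15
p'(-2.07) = -2.57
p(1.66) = 36.67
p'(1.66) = 62.91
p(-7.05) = 1343.64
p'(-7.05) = -896.34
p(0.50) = 1.88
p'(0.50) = 7.94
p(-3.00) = 12.38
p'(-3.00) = -29.25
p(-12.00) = 14805.00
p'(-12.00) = -5384.25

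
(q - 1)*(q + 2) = q^2 + q - 2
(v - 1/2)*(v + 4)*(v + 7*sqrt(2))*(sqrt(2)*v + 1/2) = sqrt(2)*v^4 + 7*sqrt(2)*v^3/2 + 29*v^3/2 + 3*sqrt(2)*v^2/2 + 203*v^2/4 - 29*v + 49*sqrt(2)*v/4 - 7*sqrt(2)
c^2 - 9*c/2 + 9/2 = (c - 3)*(c - 3/2)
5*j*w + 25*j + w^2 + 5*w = (5*j + w)*(w + 5)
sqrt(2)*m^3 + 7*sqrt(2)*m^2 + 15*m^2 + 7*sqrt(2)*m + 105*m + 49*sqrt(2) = (m + 7)*(m + 7*sqrt(2))*(sqrt(2)*m + 1)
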